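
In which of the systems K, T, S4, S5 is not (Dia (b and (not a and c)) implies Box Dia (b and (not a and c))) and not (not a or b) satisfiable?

S4-tableau for the formula:
1. not (Dia (b and (not a and c)) implies Box Dia (b and (not a and c))) and not (not a or b), 0
2. not (Dia (b and (not a and c)) implies Box Dia (b and (not a and c))), 0
3. not (not a or b), 0
4. Dia (b and (not a and c)), 0
5. not Box Dia (b and (not a and c)), 0
6. a, 0
7. not b, 0
8. b and (not a and c), 1
9. b, 1
10. not a and c, 1
11. not a, 1
12. c, 1
13. not Dia (b and (not a and c)), 2
14. not (b and (not a and c)), 2
15. not (not a and c), 2
16. not c, 2
Accessibility: 0R0, 0R1, 0R2, 1R1, 2R2
Complete open branch: satisfiable in S4, hence also in K, T (this S4-model is also a K-model and a T-model).
S5-tableau for the formula:
1. not (Dia (b and (not a and c)) implies Box Dia (b and (not a and c))) and not (not a or b), 0
2. not (Dia (b and (not a and c)) implies Box Dia (b and (not a and c))), 0
3. not (not a or b), 0
4. Dia (b and (not a and c)), 0
5. not Box Dia (b and (not a and c)), 0
6. a, 0
7. not b, 0
8. b and (not a and c), 1
9. b, 1
10. not a and c, 1
11. not a, 1
12. c, 1
13. not Dia (b and (not a and c)), 2
14. not (b and (not a and c)), 0
15. not (b and (not a and c)), 1
16. not (b and (not a and c)), 2
17. not (not a and c), 0
18. not (not a and c), 1
19. not (not a and c), 2
20. not c, 0
21. not c, 1
Accessibility: 0R0, 0R1, 0R2, 1R0, 1R1, 1R2, 2R0, 2R1, 2R2
Branch closes: c and not c both at 1.
Every branch closes (one shown): unsatisfiable in S5.

K, T, S4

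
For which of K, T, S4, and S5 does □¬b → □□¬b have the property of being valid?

S4-tableau for the negation ¬(□¬b → □□¬b):
1. ¬(□¬b → □□¬b), 0
2. □¬b, 0   [¬→-rule on 1]
3. ¬□□¬b, 0   [¬→-rule on 1]
4. ¬b, 0   [□-rule on 2 via 0R0]
5. ¬□¬b, 1   [¬□-rule on 3: fresh world 1, 0R1]
6. ¬b, 1   [□-rule on 2 via 0R1]
7. b, 2   [¬□-rule on 5: fresh world 2, 1R2]
8. ¬b, 2   [□-rule on 2 via 0R2]
Accessibility: 0R0, 0R1, 0R2, 1R1, 1R2, 2R2
Branch closes: b and ¬b both at 2.
Every branch closes (one shown): valid in S4, hence also in S5 (every theorem of S4 is a theorem of S5).
T-tableau for the negation ¬(□¬b → □□¬b):
1. ¬(□¬b → □□¬b), 0
2. □¬b, 0   [¬→-rule on 1]
3. ¬□□¬b, 0   [¬→-rule on 1]
4. ¬b, 0   [□-rule on 2 via 0R0]
5. ¬□¬b, 1   [¬□-rule on 3: fresh world 1, 0R1]
6. ¬b, 1   [□-rule on 2 via 0R1]
7. b, 2   [¬□-rule on 5: fresh world 2, 1R2]
Accessibility: 0R0, 0R1, 1R1, 1R2, 2R2
Complete open branch: countermodel on a T-frame, so not valid in T, nor in K (the same frame is also a K-frame).

S4, S5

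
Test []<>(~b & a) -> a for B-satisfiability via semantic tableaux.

1. []<>(~b & a) -> a, u
2. a, u   [->-rule on 1 (branches; this branch)]
Accessibility: uRu

Satisfiable (open branch found)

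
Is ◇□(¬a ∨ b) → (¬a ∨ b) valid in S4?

Not valid

Tableau for the negation ¬(◇□(¬a ∨ b) → (¬a ∨ b)):
1. ¬(◇□(¬a ∨ b) → (¬a ∨ b)), w0
2. ◇□(¬a ∨ b), w0
3. ¬(¬a ∨ b), w0
4. a, w0
5. ¬b, w0
6. □(¬a ∨ b), w1
7. ¬a ∨ b, w1
8. b, w1
Accessibility: w0Rw0, w0Rw1, w1Rw1
The negation has an open branch (countermodel exists).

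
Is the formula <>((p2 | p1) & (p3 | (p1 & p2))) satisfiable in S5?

Satisfiable (open branch found)

1. <>((p2 | p1) & (p3 | (p1 & p2))), w0
2. (p2 | p1) & (p3 | (p1 & p2)), w1
3. p2 | p1, w1
4. p3 | (p1 & p2), w1
5. p1, w1
6. p1 & p2, w1
7. p2, w1
Accessibility: w0Rw0, w0Rw1, w1Rw0, w1Rw1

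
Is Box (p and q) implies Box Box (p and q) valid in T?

Invalid (countermodel exists)

Tableau for the negation not (Box (p and q) implies Box Box (p and q)):
1. not (Box (p and q) implies Box Box (p and q)), u
2. Box (p and q), u
3. not Box Box (p and q), u
4. p and q, u
5. p, u
6. q, u
7. not Box (p and q), v
8. p and q, v
9. p, v
10. q, v
11. not (p and q), w
12. not q, w
Accessibility: uRu, uRv, vRv, vRw, wRw
The negation has an open branch (countermodel exists).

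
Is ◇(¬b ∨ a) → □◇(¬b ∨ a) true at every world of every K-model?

Tableau for the negation ¬(◇(¬b ∨ a) → □◇(¬b ∨ a)):
1. ¬(◇(¬b ∨ a) → □◇(¬b ∨ a)), u
2. ◇(¬b ∨ a), u
3. ¬□◇(¬b ∨ a), u
4. ¬b ∨ a, v
5. a, v
6. ¬◇(¬b ∨ a), w
Accessibility: uRv, uRw
The negation has an open branch (countermodel exists).

Not valid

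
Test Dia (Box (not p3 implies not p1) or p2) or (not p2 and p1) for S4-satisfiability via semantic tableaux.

1. Dia (Box (not p3 implies not p1) or p2) or (not p2 and p1), w0
2. not p2 and p1, w0
3. not p2, w0
4. p1, w0
Accessibility: w0Rw0

Yes, satisfiable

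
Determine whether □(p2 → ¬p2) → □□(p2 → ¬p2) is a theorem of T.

Not valid

Tableau for the negation ¬(□(p2 → ¬p2) → □□(p2 → ¬p2)):
1. ¬(□(p2 → ¬p2) → □□(p2 → ¬p2)), w0
2. □(p2 → ¬p2), w0
3. ¬□□(p2 → ¬p2), w0
4. p2 → ¬p2, w0
5. ¬p2, w0
6. ¬□(p2 → ¬p2), w1
7. p2 → ¬p2, w1
8. ¬p2, w1
9. ¬(p2 → ¬p2), w2
10. p2, w2
Accessibility: w0Rw0, w0Rw1, w1Rw1, w1Rw2, w2Rw2
The negation has an open branch (countermodel exists).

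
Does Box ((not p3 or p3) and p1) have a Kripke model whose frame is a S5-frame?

Satisfiable

1. Box ((not p3 or p3) and p1), u
2. (not p3 or p3) and p1, u
3. not p3 or p3, u
4. p1, u
5. p3, u
Accessibility: uRu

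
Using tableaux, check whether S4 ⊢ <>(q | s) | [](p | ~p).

Tableau for the negation ~(<>(q | s) | [](p | ~p)):
1. ~(<>(q | s) | [](p | ~p)), u
2. ~<>(q | s), u
3. ~[](p | ~p), u
4. ~(q | s), u
5. ~q, u
6. ~s, u
7. ~(p | ~p), v
8. ~p, v
9. p, v
Accessibility: uRu, uRv, vRv
Branch closes: p and ~p both at v.
Every branch of the negation's tableau closes; the branch above is one of them.

Valid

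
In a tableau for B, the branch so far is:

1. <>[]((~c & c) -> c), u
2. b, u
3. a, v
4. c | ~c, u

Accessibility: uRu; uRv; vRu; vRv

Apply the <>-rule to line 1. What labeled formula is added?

a fresh world w with uRw, and []((~c & c) -> c) at w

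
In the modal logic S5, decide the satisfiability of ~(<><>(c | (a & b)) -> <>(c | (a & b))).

Unsatisfiable (every branch closes)

1. ~(<><>(c | (a & b)) -> <>(c | (a & b))), u
2. <><>(c | (a & b)), u
3. ~<>(c | (a & b)), u
4. ~(c | (a & b)), u
5. ~c, u
6. ~(a & b), u
7. ~b, u
8. <>(c | (a & b)), v
9. ~(c | (a & b)), v
10. ~c, v
11. ~(a & b), v
12. ~b, v
13. c | (a & b), w
14. ~(c | (a & b)), w
15. ~c, w
16. ~(a & b), w
17. a & b, w
18. a, w
19. b, w
20. ~b, w
Accessibility: uRu, uRv, uRw, vRu, vRv, vRw, wRu, wRv, wRw
Branch closes: b and ~b both at w.
(One branch shown.) All branches close.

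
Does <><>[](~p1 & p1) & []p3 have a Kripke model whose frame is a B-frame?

1. <><>[](~p1 & p1) & []p3, w0
2. <><>[](~p1 & p1), w0   [&-rule on 1]
3. []p3, w0   [&-rule on 1]
4. p3, w0   [[]-rule on 3 via w0Rw0]
5. <>[](~p1 & p1), w1   [<>-rule on 2: fresh world w1, w0Rw1]
6. p3, w1   [[]-rule on 3 via w0Rw1]
7. [](~p1 & p1), w2   [<>-rule on 5: fresh world w2, w1Rw2]
8. ~p1 & p1, w1   [[]-rule on 7 via w2Rw1]
9. ~p1, w1   [&-rule on 8]
10. p1, w1   [&-rule on 8]
Accessibility: w0Rw0, w0Rw1, w1Rw0, w1Rw1, w1Rw2, w2Rw1, w2Rw2
Branch closes: p1 and ~p1 both at w1.
(One branch shown.) All branches close.

Unsatisfiable (every branch closes)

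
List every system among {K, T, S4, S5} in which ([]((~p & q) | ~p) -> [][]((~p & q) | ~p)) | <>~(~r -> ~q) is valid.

S4, S5

S4-tableau for the negation ~(([]((~p & q) | ~p) -> [][]((~p & q) | ~p)) | <>~(~r -> ~q)):
1. ~(([]((~p & q) | ~p) -> [][]((~p & q) | ~p)) | <>~(~r -> ~q)), u
2. ~([]((~p & q) | ~p) -> [][]((~p & q) | ~p)), u   [~|-rule on 1]
3. ~<>~(~r -> ~q), u   [~|-rule on 1]
4. []((~p & q) | ~p), u   [~->-rule on 2]
5. ~[][]((~p & q) | ~p), u   [~->-rule on 2]
6. ~r -> ~q, u   [~<>-rule on 3 via uRu]
7. (~p & q) | ~p, u   [[]-rule on 4 via uRu]
8. r, u   [->-rule on 6 (branches; this branch)]
9. ~p & q, u   [|-rule on 7 (branches; this branch)]
10. ~p, u   [&-rule on 9]
11. q, u   [&-rule on 9]
12. ~[]((~p & q) | ~p), v   [~[]-rule on 5: fresh world v, uRv]
13. ~r -> ~q, v   [~<>-rule on 3 via uRv]
14. (~p & q) | ~p, v   [[]-rule on 4 via uRv]
15. r, v   [->-rule on 13 (branches; this branch)]
16. ~p & q, v   [|-rule on 14 (branches; this branch)]
17. ~p, v   [&-rule on 16]
18. q, v   [&-rule on 16]
19. ~((~p & q) | ~p), w   [~[]-rule on 12: fresh world w, vRw]
20. ~(~p & q), w   [~|-rule on 19]
21. p, w   [~|-rule on 19]
22. ~r -> ~q, w   [~<>-rule on 3 via uRw]
23. (~p & q) | ~p, w   [[]-rule on 4 via uRw]
24. ~q, w   [~&-rule on 20 (branches; this branch)]
25. ~p & q, w   [|-rule on 23 (branches; this branch)]
26. ~p, w   [&-rule on 25]
27. q, w   [&-rule on 25]
Accessibility: uRu, uRv, uRw, vRv, vRw, wRw
Branch closes: p and ~p both at w.
Every branch closes (one shown): valid in S4, hence also in S5 (every theorem of S4 is a theorem of S5).
T-tableau for the negation ~(([]((~p & q) | ~p) -> [][]((~p & q) | ~p)) | <>~(~r -> ~q)):
1. ~(([]((~p & q) | ~p) -> [][]((~p & q) | ~p)) | <>~(~r -> ~q)), u
2. ~([]((~p & q) | ~p) -> [][]((~p & q) | ~p)), u   [~|-rule on 1]
3. ~<>~(~r -> ~q), u   [~|-rule on 1]
4. []((~p & q) | ~p), u   [~->-rule on 2]
5. ~[][]((~p & q) | ~p), u   [~->-rule on 2]
6. ~r -> ~q, u   [~<>-rule on 3 via uRu]
7. (~p & q) | ~p, u   [[]-rule on 4 via uRu]
8. ~q, u   [->-rule on 6 (branches; this branch)]
9. ~p, u   [|-rule on 7 (branches; this branch)]
10. ~[]((~p & q) | ~p), v   [~[]-rule on 5: fresh world v, uRv]
11. ~r -> ~q, v   [~<>-rule on 3 via uRv]
12. (~p & q) | ~p, v   [[]-rule on 4 via uRv]
13. ~q, v   [->-rule on 11 (branches; this branch)]
14. ~p, v   [|-rule on 12 (branches; this branch)]
15. ~((~p & q) | ~p), w   [~[]-rule on 10: fresh world w, vRw]
16. ~(~p & q), w   [~|-rule on 15]
17. p, w   [~|-rule on 15]
18. ~q, w   [~&-rule on 16 (branches; this branch)]
Accessibility: uRu, uRv, vRv, vRw, wRw
Complete open branch: countermodel on a T-frame, so not valid in T, nor in K (the same frame is also a K-frame).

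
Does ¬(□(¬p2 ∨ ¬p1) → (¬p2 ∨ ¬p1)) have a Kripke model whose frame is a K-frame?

1. ¬(□(¬p2 ∨ ¬p1) → (¬p2 ∨ ¬p1)), 0
2. □(¬p2 ∨ ¬p1), 0
3. ¬(¬p2 ∨ ¬p1), 0
4. p2, 0
5. p1, 0

Satisfiable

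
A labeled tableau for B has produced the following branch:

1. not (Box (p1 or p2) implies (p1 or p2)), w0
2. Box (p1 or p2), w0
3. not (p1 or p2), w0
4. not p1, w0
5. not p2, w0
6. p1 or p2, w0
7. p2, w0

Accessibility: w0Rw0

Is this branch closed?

Yes, closed

Both p2 and not p2 appear at w0.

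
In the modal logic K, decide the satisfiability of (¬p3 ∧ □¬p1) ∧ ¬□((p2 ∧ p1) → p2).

1. (¬p3 ∧ □¬p1) ∧ ¬□((p2 ∧ p1) → p2), w0
2. ¬p3 ∧ □¬p1, w0   [∧-rule on 1]
3. ¬□((p2 ∧ p1) → p2), w0   [∧-rule on 1]
4. ¬p3, w0   [∧-rule on 2]
5. □¬p1, w0   [∧-rule on 2]
6. ¬((p2 ∧ p1) → p2), w1   [¬□-rule on 3: fresh world w1, w0Rw1]
7. p2 ∧ p1, w1   [¬→-rule on 6]
8. ¬p2, w1   [¬→-rule on 6]
9. p2, w1   [∧-rule on 7]
10. p1, w1   [∧-rule on 7]
Accessibility: w0Rw1
Branch closes: p2 and ¬p2 both at w1.
(One branch shown.) All branches close.

No, unsatisfiable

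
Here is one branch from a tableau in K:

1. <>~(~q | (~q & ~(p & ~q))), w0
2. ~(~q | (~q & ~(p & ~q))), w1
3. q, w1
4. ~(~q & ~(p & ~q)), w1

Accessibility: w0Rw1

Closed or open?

No, open

No world carries both an atom and its negation.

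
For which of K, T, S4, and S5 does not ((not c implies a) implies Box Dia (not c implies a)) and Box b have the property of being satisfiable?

K, T, S4

S4-tableau for the formula:
1. not ((not c implies a) implies Box Dia (not c implies a)) and Box b, w0
2. not ((not c implies a) implies Box Dia (not c implies a)), w0
3. Box b, w0
4. not c implies a, w0
5. not Box Dia (not c implies a), w0
6. b, w0
7. a, w0
8. not Dia (not c implies a), w1
9. b, w1
10. not (not c implies a), w1
11. not c, w1
12. not a, w1
Accessibility: w0Rw0, w0Rw1, w1Rw1
Complete open branch: satisfiable in S4, hence also in K, T (this S4-model is also a K-model and a T-model).
S5-tableau for the formula:
1. not ((not c implies a) implies Box Dia (not c implies a)) and Box b, w0
2. not ((not c implies a) implies Box Dia (not c implies a)), w0
3. Box b, w0
4. not c implies a, w0
5. not Box Dia (not c implies a), w0
6. b, w0
7. a, w0
8. not Dia (not c implies a), w1
9. b, w1
10. not (not c implies a), w0
11. not c, w0
12. not a, w0
Accessibility: w0Rw0, w0Rw1, w1Rw0, w1Rw1
Branch closes: a and not a both at w0.
Every branch closes (one shown): unsatisfiable in S5.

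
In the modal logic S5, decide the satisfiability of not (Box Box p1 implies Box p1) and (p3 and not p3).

Unsatisfiable

1. not (Box Box p1 implies Box p1) and (p3 and not p3), w0
2. not (Box Box p1 implies Box p1), w0   [and-rule on 1]
3. p3 and not p3, w0   [and-rule on 1]
4. Box Box p1, w0   [neg-implies-rule on 2]
5. not Box p1, w0   [neg-implies-rule on 2]
6. p3, w0   [and-rule on 3]
7. not p3, w0   [and-rule on 3]
Accessibility: w0Rw0
Branch closes: p3 and not p3 both at w0.
Every branch closes; the branch above is one of them.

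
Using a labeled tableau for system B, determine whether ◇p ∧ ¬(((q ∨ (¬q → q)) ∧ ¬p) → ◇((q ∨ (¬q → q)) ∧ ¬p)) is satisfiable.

1. ◇p ∧ ¬(((q ∨ (¬q → q)) ∧ ¬p) → ◇((q ∨ (¬q → q)) ∧ ¬p)), 0
2. ◇p, 0
3. ¬(((q ∨ (¬q → q)) ∧ ¬p) → ◇((q ∨ (¬q → q)) ∧ ¬p)), 0
4. (q ∨ (¬q → q)) ∧ ¬p, 0
5. ¬◇((q ∨ (¬q → q)) ∧ ¬p), 0
6. q ∨ (¬q → q), 0
7. ¬p, 0
8. ¬((q ∨ (¬q → q)) ∧ ¬p), 0
9. ¬q → q, 0
10. ¬(q ∨ (¬q → q)), 0
11. ¬q, 0
12. ¬(¬q → q), 0
13. q, 0
Accessibility: 0R0
Branch closes: q and ¬q both at 0.
(One branch shown.) All branches close.

Unsatisfiable (every branch closes)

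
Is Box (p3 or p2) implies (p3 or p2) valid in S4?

Valid

Tableau for the negation not (Box (p3 or p2) implies (p3 or p2)):
1. not (Box (p3 or p2) implies (p3 or p2)), u
2. Box (p3 or p2), u
3. not (p3 or p2), u
4. not p3, u
5. not p2, u
6. p3 or p2, u
7. p2, u
Accessibility: uRu
Branch closes: p2 and not p2 both at u.
Every branch of the negation's tableau closes; the branch above is one of them.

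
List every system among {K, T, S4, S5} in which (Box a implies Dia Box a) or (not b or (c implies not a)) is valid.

K-tableau for the negation not ((Box a implies Dia Box a) or (not b or (c implies not a))):
1. not ((Box a implies Dia Box a) or (not b or (c implies not a))), u
2. not (Box a implies Dia Box a), u
3. not (not b or (c implies not a)), u
4. Box a, u
5. not Dia Box a, u
6. b, u
7. not (c implies not a), u
8. c, u
9. a, u
Complete open branch: countermodel on a K-frame, so not valid in K.
T-tableau for the negation not ((Box a implies Dia Box a) or (not b or (c implies not a))):
1. not ((Box a implies Dia Box a) or (not b or (c implies not a))), u
2. not (Box a implies Dia Box a), u
3. not (not b or (c implies not a)), u
4. Box a, u
5. not Dia Box a, u
6. b, u
7. not (c implies not a), u
8. c, u
9. a, u
10. not Box a, u
11. not a, v
12. a, v
Accessibility: uRu, uRv, vRv
Branch closes: a and not a both at v.
Every branch closes (one shown): valid in T, hence also in S4, S5 (every theorem of T is a theorem of S4 and S5).

T, S4, S5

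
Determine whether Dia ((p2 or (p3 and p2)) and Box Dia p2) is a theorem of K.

No, not valid

Tableau for the negation not Dia ((p2 or (p3 and p2)) and Box Dia p2):
1. not Dia ((p2 or (p3 and p2)) and Box Dia p2), w0
The negation has an open branch (countermodel exists).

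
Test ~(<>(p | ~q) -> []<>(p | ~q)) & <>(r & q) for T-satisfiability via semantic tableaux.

1. ~(<>(p | ~q) -> []<>(p | ~q)) & <>(r & q), 0
2. ~(<>(p | ~q) -> []<>(p | ~q)), 0
3. <>(r & q), 0
4. <>(p | ~q), 0
5. ~[]<>(p | ~q), 0
6. r & q, 1
7. r, 1
8. q, 1
9. p | ~q, 2
10. ~q, 2
11. ~<>(p | ~q), 3
12. ~(p | ~q), 3
13. ~p, 3
14. q, 3
Accessibility: 0R0, 0R1, 0R2, 0R3, 1R1, 2R2, 3R3

Satisfiable (open branch found)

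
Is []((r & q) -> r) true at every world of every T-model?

Yes, valid

Tableau for the negation ~[]((r & q) -> r):
1. ~[]((r & q) -> r), u
2. ~((r & q) -> r), v
3. r & q, v
4. ~r, v
5. r, v
6. q, v
Accessibility: uRu, uRv, vRv
Branch closes: r and ~r both at v.
Every branch of the negation's tableau closes; the branch above is one of them.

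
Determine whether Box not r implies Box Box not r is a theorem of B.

No, not valid

Tableau for the negation not (Box not r implies Box Box not r):
1. not (Box not r implies Box Box not r), w0
2. Box not r, w0
3. not Box Box not r, w0
4. not r, w0
5. not Box not r, w1
6. not r, w1
7. r, w2
Accessibility: w0Rw0, w0Rw1, w1Rw0, w1Rw1, w1Rw2, w2Rw1, w2Rw2
The negation has an open branch (countermodel exists).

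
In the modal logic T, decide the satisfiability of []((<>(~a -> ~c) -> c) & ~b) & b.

1. []((<>(~a -> ~c) -> c) & ~b) & b, u
2. []((<>(~a -> ~c) -> c) & ~b), u   [&-rule on 1]
3. b, u   [&-rule on 1]
4. (<>(~a -> ~c) -> c) & ~b, u   [[]-rule on 2 via uRu]
5. <>(~a -> ~c) -> c, u   [&-rule on 4]
6. ~b, u   [&-rule on 4]
Accessibility: uRu
Branch closes: b and ~b both at u.
(One branch shown.) All branches close.

Unsatisfiable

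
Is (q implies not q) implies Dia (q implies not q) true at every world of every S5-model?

Yes, valid

Tableau for the negation not ((q implies not q) implies Dia (q implies not q)):
1. not ((q implies not q) implies Dia (q implies not q)), w0
2. q implies not q, w0
3. not Dia (q implies not q), w0
4. not (q implies not q), w0
5. q, w0
6. not q, w0
Accessibility: w0Rw0
Branch closes: q and not q both at w0.
All branches of the negation close; one closing branch shown above.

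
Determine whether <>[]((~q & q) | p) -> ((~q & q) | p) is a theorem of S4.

Tableau for the negation ~(<>[]((~q & q) | p) -> ((~q & q) | p)):
1. ~(<>[]((~q & q) | p) -> ((~q & q) | p)), w0
2. <>[]((~q & q) | p), w0
3. ~((~q & q) | p), w0
4. ~(~q & q), w0
5. ~p, w0
6. ~q, w0
7. []((~q & q) | p), w1
8. (~q & q) | p, w1
9. p, w1
Accessibility: w0Rw0, w0Rw1, w1Rw1
The negation has an open branch (countermodel exists).

Not valid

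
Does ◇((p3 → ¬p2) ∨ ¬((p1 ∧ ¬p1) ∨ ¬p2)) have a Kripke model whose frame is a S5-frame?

1. ◇((p3 → ¬p2) ∨ ¬((p1 ∧ ¬p1) ∨ ¬p2)), w0
2. (p3 → ¬p2) ∨ ¬((p1 ∧ ¬p1) ∨ ¬p2), w1
3. ¬((p1 ∧ ¬p1) ∨ ¬p2), w1
4. ¬(p1 ∧ ¬p1), w1
5. p2, w1
6. p1, w1
Accessibility: w0Rw0, w0Rw1, w1Rw0, w1Rw1

Yes, satisfiable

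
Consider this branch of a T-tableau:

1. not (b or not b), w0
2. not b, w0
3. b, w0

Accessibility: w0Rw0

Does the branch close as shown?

Both b and not b appear at w0.

Closed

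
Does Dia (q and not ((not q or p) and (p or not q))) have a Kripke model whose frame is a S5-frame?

1. Dia (q and not ((not q or p) and (p or not q))), w0
2. q and not ((not q or p) and (p or not q)), w1
3. q, w1
4. not ((not q or p) and (p or not q)), w1
5. not (p or not q), w1
6. not p, w1
Accessibility: w0Rw0, w0Rw1, w1Rw0, w1Rw1

Satisfiable (open branch found)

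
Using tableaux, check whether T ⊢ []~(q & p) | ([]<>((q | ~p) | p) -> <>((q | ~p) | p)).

Yes, valid

Tableau for the negation ~([]~(q & p) | ([]<>((q | ~p) | p) -> <>((q | ~p) | p))):
1. ~([]~(q & p) | ([]<>((q | ~p) | p) -> <>((q | ~p) | p))), 0
2. ~[]~(q & p), 0   [~|-rule on 1]
3. ~([]<>((q | ~p) | p) -> <>((q | ~p) | p)), 0   [~|-rule on 1]
4. []<>((q | ~p) | p), 0   [~->-rule on 3]
5. ~<>((q | ~p) | p), 0   [~->-rule on 3]
6. <>((q | ~p) | p), 0   [[]-rule on 4 via 0R0]
7. ~((q | ~p) | p), 0   [~<>-rule on 5 via 0R0]
8. ~(q | ~p), 0   [~|-rule on 7]
9. ~p, 0   [~|-rule on 7]
10. ~q, 0   [~|-rule on 8]
11. p, 0   [~|-rule on 8]
Accessibility: 0R0
Branch closes: p and ~p both at 0.
Every branch of the negation's tableau closes; the branch above is one of them.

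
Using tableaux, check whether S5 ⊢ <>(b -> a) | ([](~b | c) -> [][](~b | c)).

Valid in S5

Tableau for the negation ~(<>(b -> a) | ([](~b | c) -> [][](~b | c))):
1. ~(<>(b -> a) | ([](~b | c) -> [][](~b | c))), w0
2. ~<>(b -> a), w0
3. ~([](~b | c) -> [][](~b | c)), w0
4. [](~b | c), w0
5. ~[][](~b | c), w0
6. ~(b -> a), w0
7. b, w0
8. ~a, w0
9. ~b | c, w0
10. c, w0
11. ~[](~b | c), w1
12. ~(b -> a), w1
13. b, w1
14. ~a, w1
15. ~b | c, w1
16. c, w1
17. ~(~b | c), w2
18. b, w2
19. ~c, w2
20. ~(b -> a), w2
21. ~a, w2
22. ~b | c, w2
23. c, w2
Accessibility: w0Rw0, w0Rw1, w0Rw2, w1Rw0, w1Rw1, w1Rw2, w2Rw0, w2Rw1, w2Rw2
Branch closes: c and ~c both at w2.
Every branch of the negation's tableau closes; the branch above is one of them.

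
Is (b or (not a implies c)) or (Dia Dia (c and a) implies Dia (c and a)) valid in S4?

Tableau for the negation not ((b or (not a implies c)) or (Dia Dia (c and a) implies Dia (c and a))):
1. not ((b or (not a implies c)) or (Dia Dia (c and a) implies Dia (c and a))), u
2. not (b or (not a implies c)), u   [neg-or-rule on 1]
3. not (Dia Dia (c and a) implies Dia (c and a)), u   [neg-or-rule on 1]
4. not b, u   [neg-or-rule on 2]
5. not (not a implies c), u   [neg-or-rule on 2]
6. Dia Dia (c and a), u   [neg-implies-rule on 3]
7. not Dia (c and a), u   [neg-implies-rule on 3]
8. not a, u   [neg-implies-rule on 5]
9. not c, u   [neg-implies-rule on 5]
10. not (c and a), u   [neg-Dia-rule on 7 via uRu]
11. Dia (c and a), v   [Dia-rule on 6: fresh world v, uRv]
12. not (c and a), v   [neg-Dia-rule on 7 via uRv]
13. not a, v   [neg-and-rule on 12 (branches; this branch)]
14. c and a, w   [Dia-rule on 11: fresh world w, vRw]
15. c, w   [and-rule on 14]
16. a, w   [and-rule on 14]
17. not (c and a), w   [neg-Dia-rule on 7 via uRw]
18. not a, w   [neg-and-rule on 17 (branches; this branch)]
Accessibility: uRu, uRv, uRw, vRv, vRw, wRw
Branch closes: a and not a both at w.
All branches of the negation close; one closing branch shown above.

Yes, valid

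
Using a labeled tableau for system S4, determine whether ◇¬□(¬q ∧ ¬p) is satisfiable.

Satisfiable (open branch found)

1. ◇¬□(¬q ∧ ¬p), w0
2. ¬□(¬q ∧ ¬p), w1
3. ¬(¬q ∧ ¬p), w2
4. p, w2
Accessibility: w0Rw0, w0Rw1, w0Rw2, w1Rw1, w1Rw2, w2Rw2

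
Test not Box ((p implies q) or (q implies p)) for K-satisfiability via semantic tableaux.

1. not Box ((p implies q) or (q implies p)), w0
2. not ((p implies q) or (q implies p)), w1
3. not (p implies q), w1
4. not (q implies p), w1
5. p, w1
6. not q, w1
7. q, w1
8. not p, w1
Accessibility: w0Rw1
Branch closes: q and not q both at w1.
Every branch closes; the branch above is one of them.

Unsatisfiable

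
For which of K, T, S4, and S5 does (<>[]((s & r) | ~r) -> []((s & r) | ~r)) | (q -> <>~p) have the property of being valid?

S5

S5-tableau for the negation ~((<>[]((s & r) | ~r) -> []((s & r) | ~r)) | (q -> <>~p)):
1. ~((<>[]((s & r) | ~r) -> []((s & r) | ~r)) | (q -> <>~p)), w0
2. ~(<>[]((s & r) | ~r) -> []((s & r) | ~r)), w0
3. ~(q -> <>~p), w0
4. <>[]((s & r) | ~r), w0
5. ~[]((s & r) | ~r), w0
6. q, w0
7. ~<>~p, w0
8. p, w0
9. []((s & r) | ~r), w1
10. p, w1
11. (s & r) | ~r, w0
12. (s & r) | ~r, w1
13. s & r, w0
14. s, w0
15. r, w0
16. s & r, w1
17. s, w1
18. r, w1
19. ~((s & r) | ~r), w2
20. ~(s & r), w2
21. r, w2
22. p, w2
23. (s & r) | ~r, w2
24. ~s, w2
25. s & r, w2
26. s, w2
Accessibility: w0Rw0, w0Rw1, w0Rw2, w1Rw0, w1Rw1, w1Rw2, w2Rw0, w2Rw1, w2Rw2
Branch closes: s and ~s both at w2.
Every branch closes (one shown): valid in S5.
S4-tableau for the negation ~((<>[]((s & r) | ~r) -> []((s & r) | ~r)) | (q -> <>~p)):
1. ~((<>[]((s & r) | ~r) -> []((s & r) | ~r)) | (q -> <>~p)), w0
2. ~(<>[]((s & r) | ~r) -> []((s & r) | ~r)), w0
3. ~(q -> <>~p), w0
4. <>[]((s & r) | ~r), w0
5. ~[]((s & r) | ~r), w0
6. q, w0
7. ~<>~p, w0
8. p, w0
9. []((s & r) | ~r), w1
10. p, w1
11. (s & r) | ~r, w1
12. ~r, w1
13. ~((s & r) | ~r), w2
14. ~(s & r), w2
15. r, w2
16. p, w2
17. ~s, w2
Accessibility: w0Rw0, w0Rw1, w0Rw2, w1Rw1, w2Rw2
Complete open branch: countermodel on an S4-frame, so not valid in S4, nor in K, T (the same frame is also a K-frame and a T-frame).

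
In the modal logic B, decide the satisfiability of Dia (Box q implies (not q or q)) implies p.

1. Dia (Box q implies (not q or q)) implies p, u
2. p, u
Accessibility: uRu

Yes, satisfiable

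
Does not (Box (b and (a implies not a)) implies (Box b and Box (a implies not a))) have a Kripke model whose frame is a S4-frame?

1. not (Box (b and (a implies not a)) implies (Box b and Box (a implies not a))), 0
2. Box (b and (a implies not a)), 0
3. not (Box b and Box (a implies not a)), 0
4. b and (a implies not a), 0
5. b, 0
6. a implies not a, 0
7. not Box (a implies not a), 0
8. not a, 0
9. not (a implies not a), 1
10. a, 1
11. b and (a implies not a), 1
12. b, 1
13. a implies not a, 1
14. not a, 1
Accessibility: 0R0, 0R1, 1R1
Branch closes: a and not a both at 1.
All branches of the tableau close; one closing branch shown above.

Unsatisfiable (every branch closes)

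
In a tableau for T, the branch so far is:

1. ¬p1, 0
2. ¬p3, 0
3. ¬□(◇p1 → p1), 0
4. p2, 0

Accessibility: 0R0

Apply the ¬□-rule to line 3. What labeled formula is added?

a fresh world 1 with 0R1, and ¬(◇p1 → p1) at 1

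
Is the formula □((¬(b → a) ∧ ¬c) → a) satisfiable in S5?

1. □((¬(b → a) ∧ ¬c) → a), u
2. (¬(b → a) ∧ ¬c) → a, u
3. a, u
Accessibility: uRu

Yes, satisfiable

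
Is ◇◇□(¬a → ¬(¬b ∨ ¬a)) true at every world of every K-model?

Invalid (countermodel exists)

Tableau for the negation ¬◇◇□(¬a → ¬(¬b ∨ ¬a)):
1. ¬◇◇□(¬a → ¬(¬b ∨ ¬a)), u
The negation has an open branch (countermodel exists).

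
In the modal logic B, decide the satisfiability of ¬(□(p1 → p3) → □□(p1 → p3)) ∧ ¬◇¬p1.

Satisfiable (open branch found)

1. ¬(□(p1 → p3) → □□(p1 → p3)) ∧ ¬◇¬p1, u
2. ¬(□(p1 → p3) → □□(p1 → p3)), u
3. ¬◇¬p1, u
4. □(p1 → p3), u
5. ¬□□(p1 → p3), u
6. p1, u
7. p1 → p3, u
8. p3, u
9. ¬□(p1 → p3), v
10. p1, v
11. p1 → p3, v
12. p3, v
13. ¬(p1 → p3), w
14. p1, w
15. ¬p3, w
Accessibility: uRu, uRv, vRu, vRv, vRw, wRv, wRw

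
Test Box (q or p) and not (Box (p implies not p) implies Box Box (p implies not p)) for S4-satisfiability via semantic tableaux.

Unsatisfiable (every branch closes)

1. Box (q or p) and not (Box (p implies not p) implies Box Box (p implies not p)), 0
2. Box (q or p), 0
3. not (Box (p implies not p) implies Box Box (p implies not p)), 0
4. Box (p implies not p), 0
5. not Box Box (p implies not p), 0
6. q or p, 0
7. p implies not p, 0
8. q, 0
9. not p, 0
10. not Box (p implies not p), 1
11. q or p, 1
12. p implies not p, 1
13. q, 1
14. not p, 1
15. not (p implies not p), 2
16. p, 2
17. q or p, 2
18. p implies not p, 2
19. not p, 2
Accessibility: 0R0, 0R1, 0R2, 1R1, 1R2, 2R2
Branch closes: p and not p both at 2.
(One branch shown.) All branches close.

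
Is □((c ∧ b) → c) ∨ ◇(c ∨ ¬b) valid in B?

Tableau for the negation ¬(□((c ∧ b) → c) ∨ ◇(c ∨ ¬b)):
1. ¬(□((c ∧ b) → c) ∨ ◇(c ∨ ¬b)), w0
2. ¬□((c ∧ b) → c), w0   [¬∨-rule on 1]
3. ¬◇(c ∨ ¬b), w0   [¬∨-rule on 1]
4. ¬(c ∨ ¬b), w0   [¬◇-rule on 3 via w0Rw0]
5. ¬c, w0   [¬∨-rule on 4]
6. b, w0   [¬∨-rule on 4]
7. ¬((c ∧ b) → c), w1   [¬□-rule on 2: fresh world w1, w0Rw1]
8. c ∧ b, w1   [¬→-rule on 7]
9. ¬c, w1   [¬→-rule on 7]
10. c, w1   [∧-rule on 8]
11. b, w1   [∧-rule on 8]
Accessibility: w0Rw0, w0Rw1, w1Rw0, w1Rw1
Branch closes: c and ¬c both at w1.
All branches of the negation close; one closing branch shown above.

Valid in B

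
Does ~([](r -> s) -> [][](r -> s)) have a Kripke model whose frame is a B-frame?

Yes, satisfiable

1. ~([](r -> s) -> [][](r -> s)), w0
2. [](r -> s), w0   [~->-rule on 1]
3. ~[][](r -> s), w0   [~->-rule on 1]
4. r -> s, w0   [[]-rule on 2 via w0Rw0]
5. s, w0   [->-rule on 4 (branches; this branch)]
6. ~[](r -> s), w1   [~[]-rule on 3: fresh world w1, w0Rw1]
7. r -> s, w1   [[]-rule on 2 via w0Rw1]
8. s, w1   [->-rule on 7 (branches; this branch)]
9. ~(r -> s), w2   [~[]-rule on 6: fresh world w2, w1Rw2]
10. r, w2   [~->-rule on 9]
11. ~s, w2   [~->-rule on 9]
Accessibility: w0Rw0, w0Rw1, w1Rw0, w1Rw1, w1Rw2, w2Rw1, w2Rw2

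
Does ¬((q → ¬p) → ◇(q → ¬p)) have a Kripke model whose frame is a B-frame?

No, unsatisfiable

1. ¬((q → ¬p) → ◇(q → ¬p)), 0
2. q → ¬p, 0   [¬→-rule on 1]
3. ¬◇(q → ¬p), 0   [¬→-rule on 1]
4. ¬(q → ¬p), 0   [¬◇-rule on 3 via 0R0]
5. q, 0   [¬→-rule on 4]
6. p, 0   [¬→-rule on 4]
7. ¬p, 0   [→-rule on 2 (branches; this branch)]
Accessibility: 0R0
Branch closes: p and ¬p both at 0.
All branches of the tableau close; one closing branch shown above.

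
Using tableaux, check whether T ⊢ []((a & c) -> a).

Tableau for the negation ~[]((a & c) -> a):
1. ~[]((a & c) -> a), w0
2. ~((a & c) -> a), w1
3. a & c, w1
4. ~a, w1
5. a, w1
6. c, w1
Accessibility: w0Rw0, w0Rw1, w1Rw1
Branch closes: a and ~a both at w1.
All branches of the negation close; one closing branch shown above.

Valid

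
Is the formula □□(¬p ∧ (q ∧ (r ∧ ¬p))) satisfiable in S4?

1. □□(¬p ∧ (q ∧ (r ∧ ¬p))), 0
2. □(¬p ∧ (q ∧ (r ∧ ¬p))), 0
3. ¬p ∧ (q ∧ (r ∧ ¬p)), 0
4. ¬p, 0
5. q ∧ (r ∧ ¬p), 0
6. q, 0
7. r ∧ ¬p, 0
8. r, 0
Accessibility: 0R0

Yes, satisfiable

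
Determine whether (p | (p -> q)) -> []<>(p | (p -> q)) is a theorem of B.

Tableau for the negation ~((p | (p -> q)) -> []<>(p | (p -> q))):
1. ~((p | (p -> q)) -> []<>(p | (p -> q))), 0
2. p | (p -> q), 0   [~->-rule on 1]
3. ~[]<>(p | (p -> q)), 0   [~->-rule on 1]
4. p -> q, 0   [|-rule on 2 (branches; this branch)]
5. q, 0   [->-rule on 4 (branches; this branch)]
6. ~<>(p | (p -> q)), 1   [~[]-rule on 3: fresh world 1, 0R1]
7. ~(p | (p -> q)), 0   [~<>-rule on 6 via 1R0]
8. ~p, 0   [~|-rule on 7]
9. ~(p -> q), 0   [~|-rule on 7]
10. p, 0   [~->-rule on 9]
11. ~q, 0   [~->-rule on 9]
Accessibility: 0R0, 0R1, 1R0, 1R1
Branch closes: p and ~p both at 0.
All branches of the negation close; one closing branch shown above.

Yes, valid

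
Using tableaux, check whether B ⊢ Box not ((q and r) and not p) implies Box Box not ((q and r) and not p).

Invalid (countermodel exists)

Tableau for the negation not (Box not ((q and r) and not p) implies Box Box not ((q and r) and not p)):
1. not (Box not ((q and r) and not p) implies Box Box not ((q and r) and not p)), w0
2. Box not ((q and r) and not p), w0   [neg-implies-rule on 1]
3. not Box Box not ((q and r) and not p), w0   [neg-implies-rule on 1]
4. not ((q and r) and not p), w0   [Box-rule on 2 via w0Rw0]
5. p, w0   [neg-and-rule on 4 (branches; this branch)]
6. not Box not ((q and r) and not p), w1   [neg-Box-rule on 3: fresh world w1, w0Rw1]
7. not ((q and r) and not p), w1   [Box-rule on 2 via w0Rw1]
8. p, w1   [neg-and-rule on 7 (branches; this branch)]
9. (q and r) and not p, w2   [neg-Box-rule on 6: fresh world w2, w1Rw2]
10. q and r, w2   [and-rule on 9]
11. not p, w2   [and-rule on 9]
12. q, w2   [and-rule on 10]
13. r, w2   [and-rule on 10]
Accessibility: w0Rw0, w0Rw1, w1Rw0, w1Rw1, w1Rw2, w2Rw1, w2Rw2
The negation has an open branch (countermodel exists).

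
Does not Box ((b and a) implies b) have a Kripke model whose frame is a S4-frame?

1. not Box ((b and a) implies b), w0
2. not ((b and a) implies b), w1
3. b and a, w1
4. not b, w1
5. b, w1
6. a, w1
Accessibility: w0Rw0, w0Rw1, w1Rw1
Branch closes: b and not b both at w1.
(One branch shown.) All branches close.

No, unsatisfiable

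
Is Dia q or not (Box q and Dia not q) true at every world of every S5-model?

Valid

Tableau for the negation not (Dia q or not (Box q and Dia not q)):
1. not (Dia q or not (Box q and Dia not q)), w0
2. not Dia q, w0
3. Box q and Dia not q, w0
4. Box q, w0
5. Dia not q, w0
6. not q, w0
7. q, w0
Accessibility: w0Rw0
Branch closes: q and not q both at w0.
Every branch of the negation's tableau closes; the branch above is one of them.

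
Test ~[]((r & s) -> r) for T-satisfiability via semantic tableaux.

No, unsatisfiable

1. ~[]((r & s) -> r), 0
2. ~((r & s) -> r), 1   [~[]-rule on 1: fresh world 1, 0R1]
3. r & s, 1   [~->-rule on 2]
4. ~r, 1   [~->-rule on 2]
5. r, 1   [&-rule on 3]
6. s, 1   [&-rule on 3]
Accessibility: 0R0, 0R1, 1R1
Branch closes: r and ~r both at 1.
All branches of the tableau close; one closing branch shown above.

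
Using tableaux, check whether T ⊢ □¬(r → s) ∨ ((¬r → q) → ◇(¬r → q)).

Tableau for the negation ¬(□¬(r → s) ∨ ((¬r → q) → ◇(¬r → q))):
1. ¬(□¬(r → s) ∨ ((¬r → q) → ◇(¬r → q))), 0
2. ¬□¬(r → s), 0
3. ¬((¬r → q) → ◇(¬r → q)), 0
4. ¬r → q, 0
5. ¬◇(¬r → q), 0
6. ¬(¬r → q), 0
7. ¬r, 0
8. ¬q, 0
9. q, 0
Accessibility: 0R0
Branch closes: q and ¬q both at 0.
All branches of the negation close; one closing branch shown above.

Valid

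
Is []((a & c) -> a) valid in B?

Valid

Tableau for the negation ~[]((a & c) -> a):
1. ~[]((a & c) -> a), w0
2. ~((a & c) -> a), w1
3. a & c, w1
4. ~a, w1
5. a, w1
6. c, w1
Accessibility: w0Rw0, w0Rw1, w1Rw0, w1Rw1
Branch closes: a and ~a both at w1.
All branches of the negation close; one closing branch shown above.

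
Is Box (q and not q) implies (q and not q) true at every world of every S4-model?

Tableau for the negation not (Box (q and not q) implies (q and not q)):
1. not (Box (q and not q) implies (q and not q)), w0
2. Box (q and not q), w0   [neg-implies-rule on 1]
3. not (q and not q), w0   [neg-implies-rule on 1]
4. q and not q, w0   [Box-rule on 2 via w0Rw0]
5. q, w0   [and-rule on 4]
6. not q, w0   [and-rule on 4]
Accessibility: w0Rw0
Branch closes: q and not q both at w0.
Every branch of the negation's tableau closes; the branch above is one of them.

Valid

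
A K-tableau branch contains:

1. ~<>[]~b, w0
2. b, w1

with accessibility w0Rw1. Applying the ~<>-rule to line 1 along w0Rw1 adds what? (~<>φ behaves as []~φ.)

~[]~b, w1

~<>φ behaves as []~φ: propagate the negated body to each accessible world.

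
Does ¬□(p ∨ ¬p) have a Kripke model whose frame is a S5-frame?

Unsatisfiable (every branch closes)

1. ¬□(p ∨ ¬p), 0
2. ¬(p ∨ ¬p), 1
3. ¬p, 1
4. p, 1
Accessibility: 0R0, 0R1, 1R0, 1R1
Branch closes: p and ¬p both at 1.
All branches of the tableau close; one closing branch shown above.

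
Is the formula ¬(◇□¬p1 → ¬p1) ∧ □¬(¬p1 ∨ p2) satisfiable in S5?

No, unsatisfiable

1. ¬(◇□¬p1 → ¬p1) ∧ □¬(¬p1 ∨ p2), w0
2. ¬(◇□¬p1 → ¬p1), w0
3. □¬(¬p1 ∨ p2), w0
4. ◇□¬p1, w0
5. p1, w0
6. ¬(¬p1 ∨ p2), w0
7. ¬p2, w0
8. □¬p1, w1
9. ¬(¬p1 ∨ p2), w1
10. p1, w1
11. ¬p2, w1
12. ¬p1, w0
Accessibility: w0Rw0, w0Rw1, w1Rw0, w1Rw1
Branch closes: p1 and ¬p1 both at w0.
All branches of the tableau close; one closing branch shown above.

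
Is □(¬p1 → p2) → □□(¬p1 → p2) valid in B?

Tableau for the negation ¬(□(¬p1 → p2) → □□(¬p1 → p2)):
1. ¬(□(¬p1 → p2) → □□(¬p1 → p2)), 0
2. □(¬p1 → p2), 0
3. ¬□□(¬p1 → p2), 0
4. ¬p1 → p2, 0
5. p2, 0
6. ¬□(¬p1 → p2), 1
7. ¬p1 → p2, 1
8. p2, 1
9. ¬(¬p1 → p2), 2
10. ¬p1, 2
11. ¬p2, 2
Accessibility: 0R0, 0R1, 1R0, 1R1, 1R2, 2R1, 2R2
The negation has an open branch (countermodel exists).

Not valid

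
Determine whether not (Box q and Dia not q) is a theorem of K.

Tableau for the negation Box q and Dia not q:
1. Box q and Dia not q, w0
2. Box q, w0
3. Dia not q, w0
4. not q, w1
5. q, w1
Accessibility: w0Rw1
Branch closes: q and not q both at w1.
Every branch of the negation's tableau closes; the branch above is one of them.

Yes, valid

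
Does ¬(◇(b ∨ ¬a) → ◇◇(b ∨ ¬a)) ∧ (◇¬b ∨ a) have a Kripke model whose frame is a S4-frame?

Unsatisfiable (every branch closes)

1. ¬(◇(b ∨ ¬a) → ◇◇(b ∨ ¬a)) ∧ (◇¬b ∨ a), w0
2. ¬(◇(b ∨ ¬a) → ◇◇(b ∨ ¬a)), w0
3. ◇¬b ∨ a, w0
4. ◇(b ∨ ¬a), w0
5. ¬◇◇(b ∨ ¬a), w0
6. ¬◇(b ∨ ¬a), w0
7. ¬(b ∨ ¬a), w0
8. ¬b, w0
9. a, w0
10. b ∨ ¬a, w1
11. ¬◇(b ∨ ¬a), w1
12. ¬(b ∨ ¬a), w1
13. ¬b, w1
14. a, w1
15. ¬a, w1
Accessibility: w0Rw0, w0Rw1, w1Rw1
Branch closes: a and ¬a both at w1.
(One branch shown.) All branches close.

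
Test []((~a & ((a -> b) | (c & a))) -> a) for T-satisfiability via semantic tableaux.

1. []((~a & ((a -> b) | (c & a))) -> a), w0
2. (~a & ((a -> b) | (c & a))) -> a, w0   [[]-rule on 1 via w0Rw0]
3. a, w0   [->-rule on 2 (branches; this branch)]
Accessibility: w0Rw0

Satisfiable (open branch found)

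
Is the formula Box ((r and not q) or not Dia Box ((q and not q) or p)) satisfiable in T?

Satisfiable

1. Box ((r and not q) or not Dia Box ((q and not q) or p)), 0
2. (r and not q) or not Dia Box ((q and not q) or p), 0
3. not Dia Box ((q and not q) or p), 0
4. not Box ((q and not q) or p), 0
5. not ((q and not q) or p), 1
6. not (q and not q), 1
7. not p, 1
8. (r and not q) or not Dia Box ((q and not q) or p), 1
9. not Box ((q and not q) or p), 1
10. q, 1
11. not Dia Box ((q and not q) or p), 1
12. not ((q and not q) or p), 2
13. not (q and not q), 2
14. not p, 2
15. not Box ((q and not q) or p), 2
16. q, 2
17. not ((q and not q) or p), 3
18. not (q and not q), 3
19. not p, 3
20. q, 3
Accessibility: 0R0, 0R1, 1R1, 1R2, 2R2, 2R3, 3R3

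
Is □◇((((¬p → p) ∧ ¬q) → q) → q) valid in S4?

Tableau for the negation ¬□◇((((¬p → p) ∧ ¬q) → q) → q):
1. ¬□◇((((¬p → p) ∧ ¬q) → q) → q), w0
2. ¬◇((((¬p → p) ∧ ¬q) → q) → q), w1
3. ¬((((¬p → p) ∧ ¬q) → q) → q), w1
4. ((¬p → p) ∧ ¬q) → q, w1
5. ¬q, w1
6. ¬((¬p → p) ∧ ¬q), w1
7. ¬(¬p → p), w1
8. ¬p, w1
Accessibility: w0Rw0, w0Rw1, w1Rw1
The negation has an open branch (countermodel exists).

Invalid (countermodel exists)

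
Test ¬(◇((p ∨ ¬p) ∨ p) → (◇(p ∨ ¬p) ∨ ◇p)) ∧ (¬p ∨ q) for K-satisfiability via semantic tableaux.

1. ¬(◇((p ∨ ¬p) ∨ p) → (◇(p ∨ ¬p) ∨ ◇p)) ∧ (¬p ∨ q), w0
2. ¬(◇((p ∨ ¬p) ∨ p) → (◇(p ∨ ¬p) ∨ ◇p)), w0   [∧-rule on 1]
3. ¬p ∨ q, w0   [∧-rule on 1]
4. ◇((p ∨ ¬p) ∨ p), w0   [¬→-rule on 2]
5. ¬(◇(p ∨ ¬p) ∨ ◇p), w0   [¬→-rule on 2]
6. ¬◇(p ∨ ¬p), w0   [¬∨-rule on 5]
7. ¬◇p, w0   [¬∨-rule on 5]
8. q, w0   [∨-rule on 3 (branches; this branch)]
9. (p ∨ ¬p) ∨ p, w1   [◇-rule on 4: fresh world w1, w0Rw1]
10. ¬(p ∨ ¬p), w1   [¬◇-rule on 6 via w0Rw1]
11. ¬p, w1   [¬∨-rule on 10]
12. p, w1   [¬∨-rule on 10]
Accessibility: w0Rw1
Branch closes: p and ¬p both at w1.
Every branch closes; the branch above is one of them.

No, unsatisfiable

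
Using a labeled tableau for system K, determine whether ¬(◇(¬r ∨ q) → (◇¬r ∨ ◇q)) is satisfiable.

1. ¬(◇(¬r ∨ q) → (◇¬r ∨ ◇q)), u
2. ◇(¬r ∨ q), u   [¬→-rule on 1]
3. ¬(◇¬r ∨ ◇q), u   [¬→-rule on 1]
4. ¬◇¬r, u   [¬∨-rule on 3]
5. ¬◇q, u   [¬∨-rule on 3]
6. ¬r ∨ q, v   [◇-rule on 2: fresh world v, uRv]
7. r, v   [¬◇-rule on 4 via uRv]
8. ¬q, v   [¬◇-rule on 5 via uRv]
9. q, v   [∨-rule on 6 (branches; this branch)]
Accessibility: uRv
Branch closes: q and ¬q both at v.
All branches of the tableau close; one closing branch shown above.

Unsatisfiable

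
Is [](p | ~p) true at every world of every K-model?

Tableau for the negation ~[](p | ~p):
1. ~[](p | ~p), 0
2. ~(p | ~p), 1   [~[]-rule on 1: fresh world 1, 0R1]
3. ~p, 1   [~|-rule on 2]
4. p, 1   [~|-rule on 2]
Accessibility: 0R1
Branch closes: p and ~p both at 1.
Every branch of the negation's tableau closes; the branch above is one of them.

Yes, valid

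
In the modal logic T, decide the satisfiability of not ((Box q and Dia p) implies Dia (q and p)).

1. not ((Box q and Dia p) implies Dia (q and p)), u
2. Box q and Dia p, u
3. not Dia (q and p), u
4. Box q, u
5. Dia p, u
6. not (q and p), u
7. q, u
8. not p, u
9. p, v
10. not (q and p), v
11. q, v
12. not p, v
Accessibility: uRu, uRv, vRv
Branch closes: p and not p both at v.
Every branch closes; the branch above is one of them.

Unsatisfiable (every branch closes)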